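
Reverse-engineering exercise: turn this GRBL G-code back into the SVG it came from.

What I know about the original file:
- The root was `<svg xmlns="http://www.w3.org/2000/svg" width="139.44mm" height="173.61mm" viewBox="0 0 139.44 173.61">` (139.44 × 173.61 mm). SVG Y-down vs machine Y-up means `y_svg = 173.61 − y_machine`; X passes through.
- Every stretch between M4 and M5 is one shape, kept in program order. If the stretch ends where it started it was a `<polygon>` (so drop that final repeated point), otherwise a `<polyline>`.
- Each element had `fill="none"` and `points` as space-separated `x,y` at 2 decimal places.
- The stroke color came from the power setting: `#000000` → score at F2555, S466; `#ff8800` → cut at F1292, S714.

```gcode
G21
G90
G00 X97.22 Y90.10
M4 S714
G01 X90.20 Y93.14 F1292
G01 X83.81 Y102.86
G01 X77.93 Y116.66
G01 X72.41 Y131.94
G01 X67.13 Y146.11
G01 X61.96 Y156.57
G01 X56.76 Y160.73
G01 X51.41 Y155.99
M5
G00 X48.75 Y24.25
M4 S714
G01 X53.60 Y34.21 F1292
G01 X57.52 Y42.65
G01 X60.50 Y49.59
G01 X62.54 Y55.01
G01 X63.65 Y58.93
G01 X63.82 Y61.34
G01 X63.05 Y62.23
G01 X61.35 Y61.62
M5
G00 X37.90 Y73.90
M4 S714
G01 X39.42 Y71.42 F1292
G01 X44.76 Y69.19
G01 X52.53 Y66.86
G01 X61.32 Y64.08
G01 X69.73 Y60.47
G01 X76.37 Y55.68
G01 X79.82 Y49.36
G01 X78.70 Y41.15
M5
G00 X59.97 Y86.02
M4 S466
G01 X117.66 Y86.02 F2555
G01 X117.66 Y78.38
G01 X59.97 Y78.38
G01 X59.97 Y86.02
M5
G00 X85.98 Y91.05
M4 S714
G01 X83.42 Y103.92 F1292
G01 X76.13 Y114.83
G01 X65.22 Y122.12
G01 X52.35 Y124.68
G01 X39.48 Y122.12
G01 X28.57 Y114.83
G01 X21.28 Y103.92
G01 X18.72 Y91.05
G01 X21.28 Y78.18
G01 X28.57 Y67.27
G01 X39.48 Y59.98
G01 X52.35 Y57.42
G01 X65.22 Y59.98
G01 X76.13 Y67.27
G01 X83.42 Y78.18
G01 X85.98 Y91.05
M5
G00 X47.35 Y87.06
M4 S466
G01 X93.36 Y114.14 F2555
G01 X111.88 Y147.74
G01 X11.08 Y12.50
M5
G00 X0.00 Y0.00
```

Machine Y-up, SVG Y-down with viewBox height 173.61, so y_svg = 173.61 − y_machine; X carries over.

Run 1: power S714 maps to stroke `#ff8800` (cut). The run is open, so emit a `<polyline>` with points (Y-flipped): 97.22,83.51 90.20,80.47 83.81,70.75 77.93,56.95 72.41,41.67 67.13,27.50 61.96,17.04 56.76,12.88 51.41,17.62.

Run 2: power S714 maps to stroke `#ff8800` (cut). The run is open, so emit a `<polyline>` with points (Y-flipped): 48.75,149.36 53.60,139.40 57.52,130.96 60.50,124.02 62.54,118.60 63.65,114.68 63.82,112.27 63.05,111.38 61.35,111.99.

Run 3: power S714 maps to stroke `#ff8800` (cut). The run is open, so emit a `<polyline>` with points (Y-flipped): 37.90,99.71 39.42,102.19 44.76,104.42 52.53,106.75 61.32,109.53 69.73,113.14 76.37,117.93 79.82,124.25 78.70,132.46.

Run 4: S466 ⇒ score layer `#000000`. The run returns to its start, so emit a `<polygon>` with points (Y-flipped): 59.97,87.59 117.66,87.59 117.66,95.23 59.97,95.23.

Run 5: S714 ⇒ cut layer `#ff8800`. The run returns to its start, so emit a `<polygon>` with points (Y-flipped): 85.98,82.56 83.42,69.69 76.13,58.78 65.22,51.49 52.35,48.93 39.48,51.49 28.57,58.78 21.28,69.69 18.72,82.56 21.28,95.43 28.57,106.34 39.48,113.63 52.35,116.19 65.22,113.63 76.13,106.34 83.42,95.43.

Run 6: S466 ⇒ score layer `#000000`. The run is open, so emit a `<polyline>` with points (Y-flipped): 47.35,86.55 93.36,59.47 111.88,25.87 11.08,161.11.

<svg xmlns="http://www.w3.org/2000/svg" width="139.44mm" height="173.61mm" viewBox="0 0 139.44 173.61">
  <polyline points="97.22,83.51 90.20,80.47 83.81,70.75 77.93,56.95 72.41,41.67 67.13,27.50 61.96,17.04 56.76,12.88 51.41,17.62" fill="none" stroke="#ff8800"/>
  <polyline points="48.75,149.36 53.60,139.40 57.52,130.96 60.50,124.02 62.54,118.60 63.65,114.68 63.82,112.27 63.05,111.38 61.35,111.99" fill="none" stroke="#ff8800"/>
  <polyline points="37.90,99.71 39.42,102.19 44.76,104.42 52.53,106.75 61.32,109.53 69.73,113.14 76.37,117.93 79.82,124.25 78.70,132.46" fill="none" stroke="#ff8800"/>
  <polygon points="59.97,87.59 117.66,87.59 117.66,95.23 59.97,95.23" fill="none" stroke="#000000"/>
  <polygon points="85.98,82.56 83.42,69.69 76.13,58.78 65.22,51.49 52.35,48.93 39.48,51.49 28.57,58.78 21.28,69.69 18.72,82.56 21.28,95.43 28.57,106.34 39.48,113.63 52.35,116.19 65.22,113.63 76.13,106.34 83.42,95.43" fill="none" stroke="#ff8800"/>
  <polyline points="47.35,86.55 93.36,59.47 111.88,25.87 11.08,161.11" fill="none" stroke="#000000"/>
</svg>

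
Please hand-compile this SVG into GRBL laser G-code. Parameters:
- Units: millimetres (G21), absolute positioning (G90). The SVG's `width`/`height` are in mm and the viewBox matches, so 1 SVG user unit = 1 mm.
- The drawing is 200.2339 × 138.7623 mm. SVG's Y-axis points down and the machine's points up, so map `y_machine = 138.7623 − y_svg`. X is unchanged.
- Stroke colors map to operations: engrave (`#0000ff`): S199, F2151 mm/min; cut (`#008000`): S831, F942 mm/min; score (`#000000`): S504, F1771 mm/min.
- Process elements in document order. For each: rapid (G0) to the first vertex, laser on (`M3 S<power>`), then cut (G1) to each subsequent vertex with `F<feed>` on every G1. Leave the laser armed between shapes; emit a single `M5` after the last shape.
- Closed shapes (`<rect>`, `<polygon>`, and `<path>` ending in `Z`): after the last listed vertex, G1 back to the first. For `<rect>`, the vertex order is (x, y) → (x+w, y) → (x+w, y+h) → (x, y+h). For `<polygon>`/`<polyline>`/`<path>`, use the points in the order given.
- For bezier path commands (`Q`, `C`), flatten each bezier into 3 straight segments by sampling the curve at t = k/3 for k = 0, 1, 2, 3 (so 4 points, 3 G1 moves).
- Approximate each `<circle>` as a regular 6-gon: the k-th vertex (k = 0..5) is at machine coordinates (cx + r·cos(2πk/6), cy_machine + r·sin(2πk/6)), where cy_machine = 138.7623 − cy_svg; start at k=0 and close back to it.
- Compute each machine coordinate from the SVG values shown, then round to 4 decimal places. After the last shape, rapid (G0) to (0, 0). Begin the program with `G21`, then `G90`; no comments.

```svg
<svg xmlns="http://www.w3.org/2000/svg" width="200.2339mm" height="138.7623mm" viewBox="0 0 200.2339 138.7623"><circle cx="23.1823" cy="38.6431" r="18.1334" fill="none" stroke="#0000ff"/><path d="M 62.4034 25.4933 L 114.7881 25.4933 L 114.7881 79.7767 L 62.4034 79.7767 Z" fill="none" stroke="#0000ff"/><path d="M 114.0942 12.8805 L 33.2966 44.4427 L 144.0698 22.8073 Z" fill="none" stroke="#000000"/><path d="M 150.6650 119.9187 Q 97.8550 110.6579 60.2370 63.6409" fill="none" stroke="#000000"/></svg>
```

viewBox `0 0 200.2339 138.7623` with mm width/height → 1 unit = 1 mm. Flip: y_m = 138.7623 − y_svg.

**Shape 1** — `<circle>` circle, stroke `#0000ff` → engrave (S199, F2151). Machine vertices: (41.3157,100.1192) → (32.2490,115.8232) → (14.1156,115.8232) → (5.0489,100.1192) → (14.1156,84.4152) → (32.2490,84.4152) → (41.3157,100.1192). Closed: final G1 returns to the first vertex.

**Shape 2** — `<path>` rectangle, stroke `#0000ff` → engrave (S199, F2151). Machine vertices: (62.4034,113.2690) → (114.7881,113.2690) → (114.7881,58.9856) → (62.4034,58.9856) → (62.4034,113.2690). Closed: final G1 returns to the first vertex.

**Shape 3** — `<path>` closed polygon, stroke `#000000` → score (S504, F1771). Machine vertices: (114.0942,125.8818) → (33.2966,94.3196) → (144.0698,115.9550) → (114.0942,125.8818). Closed: final G1 returns to the first vertex.

**Shape 4** — `<path>` quadratic bezier, stroke `#000000` → score (S504, F1771). Control points (SVG): P0=(150.6650,119.9187), P1=(97.8550,110.6579), P2=(60.2370,63.6409); sampled at t=k/3. Machine vertices: (150.6650,18.8436) → (117.1463,29.2126) → (87.0037,47.9719) → (60.2370,75.1214). Open path.

G21
G90
G0 X41.3157 Y100.1192
M3 S199
G1 X32.2490 Y115.8232 F2151
G1 X14.1156 Y115.8232 F2151
G1 X5.0489 Y100.1192 F2151
G1 X14.1156 Y84.4152 F2151
G1 X32.2490 Y84.4152 F2151
G1 X41.3157 Y100.1192 F2151
G0 X62.4034 Y113.2690
M3 S199
G1 X114.7881 Y113.2690 F2151
G1 X114.7881 Y58.9856 F2151
G1 X62.4034 Y58.9856 F2151
G1 X62.4034 Y113.2690 F2151
G0 X114.0942 Y125.8818
M3 S504
G1 X33.2966 Y94.3196 F1771
G1 X144.0698 Y115.9550 F1771
G1 X114.0942 Y125.8818 F1771
G0 X150.6650 Y18.8436
M3 S504
G1 X117.1463 Y29.2126 F1771
G1 X87.0037 Y47.9719 F1771
G1 X60.2370 Y75.1214 F1771
M5
G0 X0.0000 Y0.0000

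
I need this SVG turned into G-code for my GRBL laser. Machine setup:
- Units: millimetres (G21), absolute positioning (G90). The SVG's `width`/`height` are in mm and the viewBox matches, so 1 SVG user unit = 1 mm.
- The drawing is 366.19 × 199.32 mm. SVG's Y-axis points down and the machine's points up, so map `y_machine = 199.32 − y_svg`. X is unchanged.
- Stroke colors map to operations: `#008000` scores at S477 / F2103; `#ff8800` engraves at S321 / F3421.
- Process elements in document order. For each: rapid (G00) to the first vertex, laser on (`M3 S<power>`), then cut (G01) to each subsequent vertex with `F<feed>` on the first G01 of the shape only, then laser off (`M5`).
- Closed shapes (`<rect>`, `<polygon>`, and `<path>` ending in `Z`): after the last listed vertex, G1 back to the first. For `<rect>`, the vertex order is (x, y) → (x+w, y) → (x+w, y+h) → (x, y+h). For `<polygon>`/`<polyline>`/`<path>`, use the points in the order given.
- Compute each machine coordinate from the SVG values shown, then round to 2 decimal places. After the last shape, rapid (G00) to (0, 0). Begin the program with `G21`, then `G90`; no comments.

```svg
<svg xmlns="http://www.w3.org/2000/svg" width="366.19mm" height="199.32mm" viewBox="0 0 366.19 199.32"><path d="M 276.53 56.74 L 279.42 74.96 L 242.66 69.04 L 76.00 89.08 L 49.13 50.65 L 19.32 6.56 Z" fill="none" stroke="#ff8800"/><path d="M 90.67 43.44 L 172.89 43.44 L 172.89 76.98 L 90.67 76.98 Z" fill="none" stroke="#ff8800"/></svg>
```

1 u = 1 mm; y_m = 199.32 − y.

[1] `<path>` closed polygon, #ff8800→engrave S321 F3421: (276.53,142.58) → (279.42,124.36) → (242.66,130.28) → (76.00,110.24) → (49.13,148.67) → (19.32,192.76) → (276.53,142.58) (closed)

[2] `<path>` rectangle, #ff8800→engrave S321 F3421: (90.67,155.88) → (172.89,155.88) → (172.89,122.34) → (90.67,122.34) → (90.67,155.88) (closed)

G21
G90
G00 X276.53 Y142.58
M3 S321
G01 X279.42 Y124.36 F3421
G01 X242.66 Y130.28
G01 X76.00 Y110.24
G01 X49.13 Y148.67
G01 X19.32 Y192.76
G01 X276.53 Y142.58
M5
G00 X90.67 Y155.88
M3 S321
G01 X172.89 Y155.88 F3421
G01 X172.89 Y122.34
G01 X90.67 Y122.34
G01 X90.67 Y155.88
M5
G00 X0.00 Y0.00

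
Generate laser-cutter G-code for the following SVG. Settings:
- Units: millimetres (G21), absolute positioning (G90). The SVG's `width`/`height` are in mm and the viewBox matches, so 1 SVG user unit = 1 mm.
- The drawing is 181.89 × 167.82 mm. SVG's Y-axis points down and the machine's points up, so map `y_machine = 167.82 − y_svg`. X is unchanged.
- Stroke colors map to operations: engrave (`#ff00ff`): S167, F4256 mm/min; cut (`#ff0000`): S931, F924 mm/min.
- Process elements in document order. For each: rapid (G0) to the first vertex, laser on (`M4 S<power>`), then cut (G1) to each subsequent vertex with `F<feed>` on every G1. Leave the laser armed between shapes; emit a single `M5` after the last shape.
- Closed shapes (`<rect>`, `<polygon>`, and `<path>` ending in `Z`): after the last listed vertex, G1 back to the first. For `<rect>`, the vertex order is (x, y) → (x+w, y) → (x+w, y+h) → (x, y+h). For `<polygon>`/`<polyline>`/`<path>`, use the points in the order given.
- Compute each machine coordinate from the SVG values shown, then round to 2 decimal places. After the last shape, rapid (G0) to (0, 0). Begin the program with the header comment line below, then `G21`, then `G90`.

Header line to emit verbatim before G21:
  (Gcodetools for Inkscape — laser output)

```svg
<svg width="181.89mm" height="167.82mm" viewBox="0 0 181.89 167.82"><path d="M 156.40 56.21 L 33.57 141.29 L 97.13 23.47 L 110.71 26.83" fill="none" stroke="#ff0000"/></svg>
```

Since the viewBox matches the mm dimensions, user units are millimetres directly. The only transform is the Y-flip y_m = 167.82 − y_svg.

Shape 1 is a open polyline drawn with `<path>`. Its stroke #ff0000 means cut at S931, F924. After flipping Y the toolpath is (156.40,111.61) → (33.57,26.53) → (97.13,144.35) → (110.71,140.99).

(Gcodetools for Inkscape — laser output)
G21
G90
G0 X156.40 Y111.61
M4 S931
G1 X33.57 Y26.53 F924
G1 X97.13 Y144.35 F924
G1 X110.71 Y140.99 F924
M5
G0 X0.00 Y0.00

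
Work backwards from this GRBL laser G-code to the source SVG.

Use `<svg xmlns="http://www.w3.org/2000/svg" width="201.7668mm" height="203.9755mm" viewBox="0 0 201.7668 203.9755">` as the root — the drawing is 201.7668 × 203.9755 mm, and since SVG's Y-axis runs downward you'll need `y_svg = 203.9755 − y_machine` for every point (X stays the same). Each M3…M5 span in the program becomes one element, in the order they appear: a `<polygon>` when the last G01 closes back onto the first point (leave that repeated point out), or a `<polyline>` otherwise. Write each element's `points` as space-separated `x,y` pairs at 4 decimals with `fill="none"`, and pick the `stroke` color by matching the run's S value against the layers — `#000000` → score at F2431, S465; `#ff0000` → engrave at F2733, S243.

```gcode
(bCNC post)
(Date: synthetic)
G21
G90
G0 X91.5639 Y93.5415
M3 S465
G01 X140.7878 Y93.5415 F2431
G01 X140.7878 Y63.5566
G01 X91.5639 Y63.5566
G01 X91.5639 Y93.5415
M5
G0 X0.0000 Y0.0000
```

<svg xmlns="http://www.w3.org/2000/svg" width="201.7668mm" height="203.9755mm" viewBox="0 0 201.7668 203.9755">
  <polygon points="91.5639,110.4340 140.7878,110.4340 140.7878,140.4189 91.5639,140.4189" fill="none" stroke="#000000"/>
</svg>

Each laser-on run becomes one SVG element. Flip Y back into SVG space with y_svg = 203.9755 − y_machine. Every run uses S465, so all elements get stroke `#000000` (score).

Run 1: The run returns to its start, so emit a `<polygon>` with points (Y-flipped): 91.5639,110.4340 140.7878,110.4340 140.7878,140.4189 91.5639,140.4189.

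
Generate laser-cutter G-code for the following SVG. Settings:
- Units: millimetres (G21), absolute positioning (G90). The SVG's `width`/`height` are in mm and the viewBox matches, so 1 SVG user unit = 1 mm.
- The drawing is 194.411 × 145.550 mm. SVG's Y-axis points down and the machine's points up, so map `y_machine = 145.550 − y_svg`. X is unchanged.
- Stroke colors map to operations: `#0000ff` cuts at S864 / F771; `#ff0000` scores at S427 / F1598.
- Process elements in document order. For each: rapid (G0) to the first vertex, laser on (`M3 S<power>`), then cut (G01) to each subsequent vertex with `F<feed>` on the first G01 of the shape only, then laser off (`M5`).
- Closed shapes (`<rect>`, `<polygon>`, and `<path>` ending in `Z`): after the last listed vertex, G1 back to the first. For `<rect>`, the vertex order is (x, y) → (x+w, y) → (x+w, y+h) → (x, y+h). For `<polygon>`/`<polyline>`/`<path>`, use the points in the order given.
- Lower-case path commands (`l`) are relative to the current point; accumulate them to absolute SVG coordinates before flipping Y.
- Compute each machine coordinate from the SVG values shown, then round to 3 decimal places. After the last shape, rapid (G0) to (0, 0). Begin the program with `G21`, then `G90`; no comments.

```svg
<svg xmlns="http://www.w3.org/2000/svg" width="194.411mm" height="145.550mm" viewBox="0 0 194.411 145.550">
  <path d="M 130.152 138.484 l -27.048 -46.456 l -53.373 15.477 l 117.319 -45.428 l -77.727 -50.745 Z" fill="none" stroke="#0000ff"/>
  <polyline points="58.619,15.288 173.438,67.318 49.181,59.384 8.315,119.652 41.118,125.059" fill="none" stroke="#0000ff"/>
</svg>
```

Since the viewBox matches the mm dimensions, user units are millimetres directly. The only transform is the Y-flip y_m = 145.550 − y_svg.

Shape 1 is a closed polygon drawn with `<path>`. Its stroke #0000ff means cut at S864, F771. After flipping Y the toolpath is (130.152,7.066) → (103.104,53.522) → (49.731,38.045) → (167.050,83.473) → (89.323,134.218) → (130.152,7.066), returning to the start.

Shape 2 is a open polyline drawn with `<polyline>`. Its stroke #0000ff means cut at S864, F771. After flipping Y the toolpath is (58.619,130.262) → (173.438,78.232) → (49.181,86.166) → (8.315,25.898) → (41.118,20.491).

G21
G90
G0 X130.152 Y7.066
M3 S864
G01 X103.104 Y53.522 F771
G01 X49.731 Y38.045
G01 X167.050 Y83.473
G01 X89.323 Y134.218
G01 X130.152 Y7.066
M5
G0 X58.619 Y130.262
M3 S864
G01 X173.438 Y78.232 F771
G01 X49.181 Y86.166
G01 X8.315 Y25.898
G01 X41.118 Y20.491
M5
G0 X0.000 Y0.000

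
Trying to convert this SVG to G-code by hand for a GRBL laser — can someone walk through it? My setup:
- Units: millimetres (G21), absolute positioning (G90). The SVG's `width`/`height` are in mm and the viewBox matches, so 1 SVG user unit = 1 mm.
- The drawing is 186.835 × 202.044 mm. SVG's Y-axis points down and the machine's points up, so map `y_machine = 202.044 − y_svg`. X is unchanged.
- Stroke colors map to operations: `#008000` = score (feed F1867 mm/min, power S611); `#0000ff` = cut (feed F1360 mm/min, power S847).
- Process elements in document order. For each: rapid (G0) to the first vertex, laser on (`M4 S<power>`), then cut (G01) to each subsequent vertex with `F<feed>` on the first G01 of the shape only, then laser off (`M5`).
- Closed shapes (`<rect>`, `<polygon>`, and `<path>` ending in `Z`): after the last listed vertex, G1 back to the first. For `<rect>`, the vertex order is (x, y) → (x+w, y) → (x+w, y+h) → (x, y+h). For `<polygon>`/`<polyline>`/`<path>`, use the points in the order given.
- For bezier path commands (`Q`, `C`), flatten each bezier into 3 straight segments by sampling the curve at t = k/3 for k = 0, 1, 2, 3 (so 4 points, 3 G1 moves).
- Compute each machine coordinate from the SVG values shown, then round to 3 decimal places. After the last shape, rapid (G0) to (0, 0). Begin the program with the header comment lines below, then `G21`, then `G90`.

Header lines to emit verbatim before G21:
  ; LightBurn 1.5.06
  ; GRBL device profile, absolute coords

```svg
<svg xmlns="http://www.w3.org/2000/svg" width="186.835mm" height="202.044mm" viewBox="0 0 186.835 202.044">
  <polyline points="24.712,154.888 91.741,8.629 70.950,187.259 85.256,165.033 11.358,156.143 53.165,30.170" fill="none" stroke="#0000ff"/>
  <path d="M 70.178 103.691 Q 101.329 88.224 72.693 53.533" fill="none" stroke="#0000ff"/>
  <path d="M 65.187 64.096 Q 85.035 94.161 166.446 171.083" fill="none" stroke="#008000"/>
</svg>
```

viewBox `0 0 186.835 202.044` with mm width/height → 1 unit = 1 mm. Flip: y_m = 202.044 − y_svg.

**Shape 1** — `<polyline>` open polyline, stroke `#0000ff` → cut (S847, F1360). Machine vertices: (24.712,47.156) → (91.741,193.415) → (70.950,14.785) → (85.256,37.011) → (11.358,45.901) → (53.165,171.874). Open path.

**Shape 2** — `<path>` quadratic bezier, stroke `#0000ff` → cut (S847, F1360). Control points (SVG): P0=(70.178,103.691), P1=(101.329,88.224), P2=(72.693,53.533); sampled at t=k/3. Machine vertices: (70.178,98.353) → (84.302,110.800) → (85.141,127.520) → (72.693,148.511). Open path.

**Shape 3** — `<path>` quadratic bezier, stroke `#008000` → score (S611, F1867). Control points (SVG): P0=(65.187,64.096), P1=(85.035,94.161), P2=(166.446,171.083); sampled at t=k/3. Machine vertices: (65.187,137.948) → (85.259,112.698) → (119.012,77.036) → (166.446,30.961). Open path.

; LightBurn 1.5.06
; GRBL device profile, absolute coords
G21
G90
G0 X24.712 Y47.156
M4 S847
G01 X91.741 Y193.415 F1360
G01 X70.950 Y14.785
G01 X85.256 Y37.011
G01 X11.358 Y45.901
G01 X53.165 Y171.874
M5
G0 X70.178 Y98.353
M4 S847
G01 X84.302 Y110.800 F1360
G01 X85.141 Y127.520
G01 X72.693 Y148.511
M5
G0 X65.187 Y137.948
M4 S611
G01 X85.259 Y112.698 F1867
G01 X119.012 Y77.036
G01 X166.446 Y30.961
M5
G0 X0.000 Y0.000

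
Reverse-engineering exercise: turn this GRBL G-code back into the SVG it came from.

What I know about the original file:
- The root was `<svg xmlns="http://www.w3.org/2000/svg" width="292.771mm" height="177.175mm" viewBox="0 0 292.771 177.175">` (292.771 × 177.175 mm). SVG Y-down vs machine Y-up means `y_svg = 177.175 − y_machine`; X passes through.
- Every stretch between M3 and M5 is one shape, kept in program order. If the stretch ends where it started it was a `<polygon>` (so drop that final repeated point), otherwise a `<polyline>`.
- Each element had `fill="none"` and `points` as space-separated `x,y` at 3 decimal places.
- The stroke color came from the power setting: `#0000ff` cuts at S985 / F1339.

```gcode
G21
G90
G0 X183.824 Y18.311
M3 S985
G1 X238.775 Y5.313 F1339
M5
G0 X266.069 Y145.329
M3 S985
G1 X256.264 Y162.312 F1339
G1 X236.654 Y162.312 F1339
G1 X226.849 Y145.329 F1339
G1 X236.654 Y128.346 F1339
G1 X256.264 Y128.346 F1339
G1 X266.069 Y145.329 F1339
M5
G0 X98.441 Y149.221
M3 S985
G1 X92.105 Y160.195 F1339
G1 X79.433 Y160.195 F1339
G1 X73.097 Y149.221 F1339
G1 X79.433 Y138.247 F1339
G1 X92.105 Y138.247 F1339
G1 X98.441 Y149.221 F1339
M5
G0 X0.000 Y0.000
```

<svg xmlns="http://www.w3.org/2000/svg" width="292.771mm" height="177.175mm" viewBox="0 0 292.771 177.175">
  <polyline points="183.824,158.864 238.775,171.862" fill="none" stroke="#0000ff"/>
  <polygon points="266.069,31.846 256.264,14.863 236.654,14.863 226.849,31.846 236.654,48.829 256.264,48.829" fill="none" stroke="#0000ff"/>
  <polygon points="98.441,27.954 92.105,16.980 79.433,16.980 73.097,27.954 79.433,38.928 92.105,38.928" fill="none" stroke="#0000ff"/>
</svg>

Each laser-on run becomes one SVG element. Flip Y back into SVG space with y_svg = 177.175 − y_machine. Every run uses S985, so all elements get stroke `#0000ff` (cut).

Run 1: The run is open, so emit a `<polyline>` with points (Y-flipped): 183.824,158.864 238.775,171.862.

Run 2: The run returns to its start, so emit a `<polygon>` with points (Y-flipped): 266.069,31.846 256.264,14.863 236.654,14.863 226.849,31.846 236.654,48.829 256.264,48.829.

Run 3: The run returns to its start, so emit a `<polygon>` with points (Y-flipped): 98.441,27.954 92.105,16.980 79.433,16.980 73.097,27.954 79.433,38.928 92.105,38.928.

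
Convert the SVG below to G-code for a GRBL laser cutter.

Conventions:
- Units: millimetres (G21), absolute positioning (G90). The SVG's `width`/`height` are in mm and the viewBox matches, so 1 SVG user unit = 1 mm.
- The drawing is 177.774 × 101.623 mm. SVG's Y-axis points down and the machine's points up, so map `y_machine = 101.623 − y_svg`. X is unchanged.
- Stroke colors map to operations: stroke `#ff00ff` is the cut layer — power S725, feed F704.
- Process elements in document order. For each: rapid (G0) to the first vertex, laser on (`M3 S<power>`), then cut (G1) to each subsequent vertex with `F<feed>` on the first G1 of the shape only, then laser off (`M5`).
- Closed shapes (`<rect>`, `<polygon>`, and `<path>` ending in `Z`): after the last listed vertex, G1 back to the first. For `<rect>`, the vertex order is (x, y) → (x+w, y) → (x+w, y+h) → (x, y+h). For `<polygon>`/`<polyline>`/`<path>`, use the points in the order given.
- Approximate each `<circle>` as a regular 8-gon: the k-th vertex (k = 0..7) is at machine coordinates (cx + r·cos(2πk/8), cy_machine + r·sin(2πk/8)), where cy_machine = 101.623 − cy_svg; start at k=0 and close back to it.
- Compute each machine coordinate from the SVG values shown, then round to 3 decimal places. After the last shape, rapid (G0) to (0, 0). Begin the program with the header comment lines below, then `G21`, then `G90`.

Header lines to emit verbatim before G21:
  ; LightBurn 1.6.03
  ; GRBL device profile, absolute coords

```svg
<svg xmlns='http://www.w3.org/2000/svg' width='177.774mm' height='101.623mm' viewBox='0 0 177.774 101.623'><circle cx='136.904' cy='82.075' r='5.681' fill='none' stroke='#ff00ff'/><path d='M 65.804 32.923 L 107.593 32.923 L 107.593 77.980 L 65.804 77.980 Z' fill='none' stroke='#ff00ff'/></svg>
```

viewBox `0 0 177.774 101.623` with mm width/height → 1 unit = 1 mm. Flip: y_m = 101.623 − y_svg.

**Shape 1** — `<circle>` circle, stroke `#ff00ff` → cut (S725, F704). Machine vertices: (142.585,19.548) → (140.921,23.565) → (136.904,25.229) → (132.887,23.565) → (131.223,19.548) → (132.887,15.531) → (136.904,13.867) → (140.921,15.531) → (142.585,19.548). Closed: final G1 returns to the first vertex.

**Shape 2** — `<path>` rectangle, stroke `#ff00ff` → cut (S725, F704). Machine vertices: (65.804,68.700) → (107.593,68.700) → (107.593,23.643) → (65.804,23.643) → (65.804,68.700). Closed: final G1 returns to the first vertex.

; LightBurn 1.6.03
; GRBL device profile, absolute coords
G21
G90
G0 X142.585 Y19.548
M3 S725
G1 X140.921 Y23.565 F704
G1 X136.904 Y25.229
G1 X132.887 Y23.565
G1 X131.223 Y19.548
G1 X132.887 Y15.531
G1 X136.904 Y13.867
G1 X140.921 Y15.531
G1 X142.585 Y19.548
M5
G0 X65.804 Y68.700
M3 S725
G1 X107.593 Y68.700 F704
G1 X107.593 Y23.643
G1 X65.804 Y23.643
G1 X65.804 Y68.700
M5
G0 X0.000 Y0.000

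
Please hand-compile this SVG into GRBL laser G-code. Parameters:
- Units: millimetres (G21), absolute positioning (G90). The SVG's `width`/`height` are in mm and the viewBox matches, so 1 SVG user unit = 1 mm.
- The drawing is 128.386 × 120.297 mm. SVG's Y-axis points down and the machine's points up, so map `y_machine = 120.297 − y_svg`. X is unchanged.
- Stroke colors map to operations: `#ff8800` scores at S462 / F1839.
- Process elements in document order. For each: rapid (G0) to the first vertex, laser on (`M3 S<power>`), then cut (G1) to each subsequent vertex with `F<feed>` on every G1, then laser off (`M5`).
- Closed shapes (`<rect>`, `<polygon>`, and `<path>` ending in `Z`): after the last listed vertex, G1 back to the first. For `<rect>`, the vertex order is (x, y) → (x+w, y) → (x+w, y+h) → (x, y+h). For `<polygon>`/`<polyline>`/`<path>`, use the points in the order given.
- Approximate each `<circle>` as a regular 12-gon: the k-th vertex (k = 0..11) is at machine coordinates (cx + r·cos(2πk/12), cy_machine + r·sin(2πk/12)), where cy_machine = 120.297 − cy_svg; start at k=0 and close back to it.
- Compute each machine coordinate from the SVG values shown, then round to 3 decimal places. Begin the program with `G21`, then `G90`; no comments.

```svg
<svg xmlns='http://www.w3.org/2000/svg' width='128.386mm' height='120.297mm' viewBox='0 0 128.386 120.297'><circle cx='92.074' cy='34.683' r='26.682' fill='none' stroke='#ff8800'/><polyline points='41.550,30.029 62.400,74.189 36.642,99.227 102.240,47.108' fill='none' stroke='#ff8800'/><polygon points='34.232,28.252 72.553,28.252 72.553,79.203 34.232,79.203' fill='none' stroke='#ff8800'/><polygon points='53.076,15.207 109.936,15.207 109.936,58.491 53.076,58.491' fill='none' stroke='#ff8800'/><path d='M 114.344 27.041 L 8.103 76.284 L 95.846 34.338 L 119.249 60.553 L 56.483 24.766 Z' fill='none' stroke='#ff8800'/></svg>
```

1 u = 1 mm; y_m = 120.297 − y.

[1] `<circle>` circle, #ff8800→score S462 F1839: (118.756,85.614) → (115.181,98.955) → (105.415,108.721) → (92.074,112.296) → (78.733,108.721) → (68.967,98.955) → (65.392,85.614) → (68.967,72.273) → (78.733,62.507) → (92.074,58.932) → (105.415,62.507) → (115.181,72.273) → (118.756,85.614) (closed)

[2] `<polyline>` open polyline, #ff8800→score S462 F1839: (41.550,90.268) → (62.400,46.108) → (36.642,21.070) → (102.240,73.189)

[3] `<polygon>` rectangle, #ff8800→score S462 F1839: (34.232,92.045) → (72.553,92.045) → (72.553,41.094) → (34.232,41.094) → (34.232,92.045) (closed)

[4] `<polygon>` rectangle, #ff8800→score S462 F1839: (53.076,105.090) → (109.936,105.090) → (109.936,61.806) → (53.076,61.806) → (53.076,105.090) (closed)

[5] `<path>` closed polygon, #ff8800→score S462 F1839: (114.344,93.256) → (8.103,44.013) → (95.846,85.959) → (119.249,59.744) → (56.483,95.531) → (114.344,93.256) (closed)

G21
G90
G0 X118.756 Y85.614
M3 S462
G1 X115.181 Y98.955 F1839
G1 X105.415 Y108.721 F1839
G1 X92.074 Y112.296 F1839
G1 X78.733 Y108.721 F1839
G1 X68.967 Y98.955 F1839
G1 X65.392 Y85.614 F1839
G1 X68.967 Y72.273 F1839
G1 X78.733 Y62.507 F1839
G1 X92.074 Y58.932 F1839
G1 X105.415 Y62.507 F1839
G1 X115.181 Y72.273 F1839
G1 X118.756 Y85.614 F1839
M5
G0 X41.550 Y90.268
M3 S462
G1 X62.400 Y46.108 F1839
G1 X36.642 Y21.070 F1839
G1 X102.240 Y73.189 F1839
M5
G0 X34.232 Y92.045
M3 S462
G1 X72.553 Y92.045 F1839
G1 X72.553 Y41.094 F1839
G1 X34.232 Y41.094 F1839
G1 X34.232 Y92.045 F1839
M5
G0 X53.076 Y105.090
M3 S462
G1 X109.936 Y105.090 F1839
G1 X109.936 Y61.806 F1839
G1 X53.076 Y61.806 F1839
G1 X53.076 Y105.090 F1839
M5
G0 X114.344 Y93.256
M3 S462
G1 X8.103 Y44.013 F1839
G1 X95.846 Y85.959 F1839
G1 X119.249 Y59.744 F1839
G1 X56.483 Y95.531 F1839
G1 X114.344 Y93.256 F1839
M5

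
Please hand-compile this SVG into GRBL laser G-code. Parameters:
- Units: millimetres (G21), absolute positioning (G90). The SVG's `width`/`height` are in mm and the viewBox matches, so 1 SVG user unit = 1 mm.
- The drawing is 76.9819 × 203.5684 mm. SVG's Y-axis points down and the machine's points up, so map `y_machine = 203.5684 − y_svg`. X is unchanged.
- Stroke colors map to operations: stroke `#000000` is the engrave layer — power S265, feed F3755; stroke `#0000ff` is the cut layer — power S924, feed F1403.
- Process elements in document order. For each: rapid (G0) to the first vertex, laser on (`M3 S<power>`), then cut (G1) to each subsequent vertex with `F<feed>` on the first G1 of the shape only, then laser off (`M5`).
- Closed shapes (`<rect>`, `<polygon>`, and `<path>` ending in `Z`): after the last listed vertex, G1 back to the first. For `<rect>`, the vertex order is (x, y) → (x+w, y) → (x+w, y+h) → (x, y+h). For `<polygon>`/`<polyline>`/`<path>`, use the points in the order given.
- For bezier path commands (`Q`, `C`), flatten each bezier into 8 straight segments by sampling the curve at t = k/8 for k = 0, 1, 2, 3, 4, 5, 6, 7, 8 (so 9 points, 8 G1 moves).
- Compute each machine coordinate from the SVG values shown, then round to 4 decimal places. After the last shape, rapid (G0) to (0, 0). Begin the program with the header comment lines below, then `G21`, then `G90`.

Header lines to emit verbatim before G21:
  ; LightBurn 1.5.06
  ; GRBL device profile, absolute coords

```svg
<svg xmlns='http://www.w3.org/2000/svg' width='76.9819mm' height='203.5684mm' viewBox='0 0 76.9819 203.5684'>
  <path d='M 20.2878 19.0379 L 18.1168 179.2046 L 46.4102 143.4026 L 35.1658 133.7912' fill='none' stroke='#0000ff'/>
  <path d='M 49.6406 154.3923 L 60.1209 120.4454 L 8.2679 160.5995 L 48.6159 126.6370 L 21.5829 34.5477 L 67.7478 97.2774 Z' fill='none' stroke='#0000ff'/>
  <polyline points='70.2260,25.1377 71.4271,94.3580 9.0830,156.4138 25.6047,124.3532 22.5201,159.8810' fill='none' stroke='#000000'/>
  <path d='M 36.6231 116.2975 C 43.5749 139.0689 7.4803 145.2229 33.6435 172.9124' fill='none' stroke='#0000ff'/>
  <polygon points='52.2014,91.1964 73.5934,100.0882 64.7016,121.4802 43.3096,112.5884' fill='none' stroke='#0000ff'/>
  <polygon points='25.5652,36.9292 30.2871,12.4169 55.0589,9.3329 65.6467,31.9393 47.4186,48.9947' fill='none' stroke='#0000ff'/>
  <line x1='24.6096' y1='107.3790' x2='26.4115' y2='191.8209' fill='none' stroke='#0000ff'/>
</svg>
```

Since the viewBox matches the mm dimensions, user units are millimetres directly. The only transform is the Y-flip y_m = 203.5684 − y_svg.

Shape 1 is a open polyline drawn with `<path>`. Its stroke #0000ff means cut at S924, F1403. After flipping Y the toolpath is (20.2878,184.5305) → (18.1168,24.3638) → (46.4102,60.1658) → (35.1658,69.7772).

Shape 2 is a closed polygon drawn with `<path>`. Its stroke #0000ff means cut at S924, F1403. After flipping Y the toolpath is (49.6406,49.1761) → (60.1209,83.1230) → (8.2679,42.9689) → (48.6159,76.9314) → (21.5829,169.0207) → (67.7478,106.2910) → (49.6406,49.1761), returning to the start.

Shape 3 is a open polyline drawn with `<polyline>`. Its stroke #000000 means engrave at S265, F3755. After flipping Y the toolpath is (70.2260,178.4307) → (71.4271,109.2104) → (9.0830,47.1546) → (25.6047,79.2152) → (22.5201,43.6874).

Shape 4 is a cubic bezier drawn with `<path>`. Its stroke #0000ff means cut at S924, F1403. After flipping Y the toolpath is (36.6231,87.2709) → (37.4179,79.4360) → (35.4111,72.7120) → (31.8368,66.6516) → (27.9290,60.8077) → (24.9218,54.7334) → (24.0491,47.9814) → (26.5450,40.1046) → (33.6435,30.6560).

Shape 5 is a regular polygon drawn with `<polygon>`. Its stroke #0000ff means cut at S924, F1403. After flipping Y the toolpath is (52.2014,112.3720) → (73.5934,103.4802) → (64.7016,82.0882) → (43.3096,90.9800) → (52.2014,112.3720), returning to the start.

Shape 6 is a regular polygon drawn with `<polygon>`. Its stroke #0000ff means cut at S924, F1403. After flipping Y the toolpath is (25.5652,166.6392) → (30.2871,191.1515) → (55.0589,194.2355) → (65.6467,171.6291) → (47.4186,154.5737) → (25.5652,166.6392), returning to the start.

Shape 7 is a line segment drawn with `<line>`. Its stroke #0000ff means cut at S924, F1403. After flipping Y the toolpath is (24.6096,96.1894) → (26.4115,11.7475).

; LightBurn 1.5.06
; GRBL device profile, absolute coords
G21
G90
G0 X20.2878 Y184.5305
M3 S924
G1 X18.1168 Y24.3638 F1403
G1 X46.4102 Y60.1658
G1 X35.1658 Y69.7772
M5
G0 X49.6406 Y49.1761
M3 S924
G1 X60.1209 Y83.1230 F1403
G1 X8.2679 Y42.9689
G1 X48.6159 Y76.9314
G1 X21.5829 Y169.0207
G1 X67.7478 Y106.2910
G1 X49.6406 Y49.1761
M5
G0 X70.2260 Y178.4307
M3 S265
G1 X71.4271 Y109.2104 F3755
G1 X9.0830 Y47.1546
G1 X25.6047 Y79.2152
G1 X22.5201 Y43.6874
M5
G0 X36.6231 Y87.2709
M3 S924
G1 X37.4179 Y79.4360 F1403
G1 X35.4111 Y72.7120
G1 X31.8368 Y66.6516
G1 X27.9290 Y60.8077
G1 X24.9218 Y54.7334
G1 X24.0491 Y47.9814
G1 X26.5450 Y40.1046
G1 X33.6435 Y30.6560
M5
G0 X52.2014 Y112.3720
M3 S924
G1 X73.5934 Y103.4802 F1403
G1 X64.7016 Y82.0882
G1 X43.3096 Y90.9800
G1 X52.2014 Y112.3720
M5
G0 X25.5652 Y166.6392
M3 S924
G1 X30.2871 Y191.1515 F1403
G1 X55.0589 Y194.2355
G1 X65.6467 Y171.6291
G1 X47.4186 Y154.5737
G1 X25.5652 Y166.6392
M5
G0 X24.6096 Y96.1894
M3 S924
G1 X26.4115 Y11.7475 F1403
M5
G0 X0.0000 Y0.0000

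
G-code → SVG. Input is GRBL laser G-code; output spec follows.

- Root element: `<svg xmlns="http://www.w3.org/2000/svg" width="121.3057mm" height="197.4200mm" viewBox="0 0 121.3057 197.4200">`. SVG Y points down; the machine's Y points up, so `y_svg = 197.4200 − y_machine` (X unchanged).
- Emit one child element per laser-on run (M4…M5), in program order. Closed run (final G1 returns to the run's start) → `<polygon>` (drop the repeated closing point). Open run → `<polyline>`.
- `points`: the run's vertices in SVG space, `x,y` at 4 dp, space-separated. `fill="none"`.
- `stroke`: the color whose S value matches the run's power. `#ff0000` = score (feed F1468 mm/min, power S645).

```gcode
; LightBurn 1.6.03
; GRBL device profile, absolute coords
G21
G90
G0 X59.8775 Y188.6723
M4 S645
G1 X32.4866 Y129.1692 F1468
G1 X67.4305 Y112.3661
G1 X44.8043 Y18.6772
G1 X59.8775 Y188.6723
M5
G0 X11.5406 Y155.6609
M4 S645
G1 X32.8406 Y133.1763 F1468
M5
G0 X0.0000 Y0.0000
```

<svg xmlns="http://www.w3.org/2000/svg" width="121.3057mm" height="197.4200mm" viewBox="0 0 121.3057 197.4200">
  <polygon points="59.8775,8.7477 32.4866,68.2508 67.4305,85.0539 44.8043,178.7428" fill="none" stroke="#ff0000"/>
  <polyline points="11.5406,41.7591 32.8406,64.2437" fill="none" stroke="#ff0000"/>
</svg>

Machine Y-up, SVG Y-down with viewBox height 197.4200, so y_svg = 197.4200 − y_machine; X carries over. Every run uses S645, so all elements get stroke `#ff0000` (score).

Run 1: The run returns to its start, so emit a `<polygon>` with points (Y-flipped): 59.8775,8.7477 32.4866,68.2508 67.4305,85.0539 44.8043,178.7428.

Run 2: The run is open, so emit a `<polyline>` with points (Y-flipped): 11.5406,41.7591 32.8406,64.2437.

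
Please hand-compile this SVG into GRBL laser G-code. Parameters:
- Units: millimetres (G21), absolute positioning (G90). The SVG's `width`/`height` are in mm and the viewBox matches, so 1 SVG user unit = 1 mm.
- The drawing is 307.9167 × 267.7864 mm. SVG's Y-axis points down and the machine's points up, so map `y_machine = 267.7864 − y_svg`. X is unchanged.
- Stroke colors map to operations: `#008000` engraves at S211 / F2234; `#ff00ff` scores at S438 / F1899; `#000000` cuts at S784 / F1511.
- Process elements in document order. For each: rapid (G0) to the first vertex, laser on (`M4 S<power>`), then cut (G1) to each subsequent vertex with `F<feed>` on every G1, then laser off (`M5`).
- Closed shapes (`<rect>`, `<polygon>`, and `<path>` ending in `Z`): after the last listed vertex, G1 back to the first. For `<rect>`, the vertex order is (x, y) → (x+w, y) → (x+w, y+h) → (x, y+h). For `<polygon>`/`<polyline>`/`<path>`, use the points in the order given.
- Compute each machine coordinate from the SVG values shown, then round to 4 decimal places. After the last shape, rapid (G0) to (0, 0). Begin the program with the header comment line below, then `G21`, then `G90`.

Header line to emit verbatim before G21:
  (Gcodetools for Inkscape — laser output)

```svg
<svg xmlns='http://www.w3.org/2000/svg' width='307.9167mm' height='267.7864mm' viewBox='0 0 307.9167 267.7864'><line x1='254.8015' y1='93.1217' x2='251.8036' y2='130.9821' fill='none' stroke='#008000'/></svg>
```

Since the viewBox matches the mm dimensions, user units are millimetres directly. The only transform is the Y-flip y_m = 267.7864 − y_svg.

Shape 1 is a line segment drawn with `<line>`. Its stroke #008000 means engrave at S211, F2234. After flipping Y the toolpath is (254.8015,174.6647) → (251.8036,136.8043).

(Gcodetools for Inkscape — laser output)
G21
G90
G0 X254.8015 Y174.6647
M4 S211
G1 X251.8036 Y136.8043 F2234
M5
G0 X0.0000 Y0.0000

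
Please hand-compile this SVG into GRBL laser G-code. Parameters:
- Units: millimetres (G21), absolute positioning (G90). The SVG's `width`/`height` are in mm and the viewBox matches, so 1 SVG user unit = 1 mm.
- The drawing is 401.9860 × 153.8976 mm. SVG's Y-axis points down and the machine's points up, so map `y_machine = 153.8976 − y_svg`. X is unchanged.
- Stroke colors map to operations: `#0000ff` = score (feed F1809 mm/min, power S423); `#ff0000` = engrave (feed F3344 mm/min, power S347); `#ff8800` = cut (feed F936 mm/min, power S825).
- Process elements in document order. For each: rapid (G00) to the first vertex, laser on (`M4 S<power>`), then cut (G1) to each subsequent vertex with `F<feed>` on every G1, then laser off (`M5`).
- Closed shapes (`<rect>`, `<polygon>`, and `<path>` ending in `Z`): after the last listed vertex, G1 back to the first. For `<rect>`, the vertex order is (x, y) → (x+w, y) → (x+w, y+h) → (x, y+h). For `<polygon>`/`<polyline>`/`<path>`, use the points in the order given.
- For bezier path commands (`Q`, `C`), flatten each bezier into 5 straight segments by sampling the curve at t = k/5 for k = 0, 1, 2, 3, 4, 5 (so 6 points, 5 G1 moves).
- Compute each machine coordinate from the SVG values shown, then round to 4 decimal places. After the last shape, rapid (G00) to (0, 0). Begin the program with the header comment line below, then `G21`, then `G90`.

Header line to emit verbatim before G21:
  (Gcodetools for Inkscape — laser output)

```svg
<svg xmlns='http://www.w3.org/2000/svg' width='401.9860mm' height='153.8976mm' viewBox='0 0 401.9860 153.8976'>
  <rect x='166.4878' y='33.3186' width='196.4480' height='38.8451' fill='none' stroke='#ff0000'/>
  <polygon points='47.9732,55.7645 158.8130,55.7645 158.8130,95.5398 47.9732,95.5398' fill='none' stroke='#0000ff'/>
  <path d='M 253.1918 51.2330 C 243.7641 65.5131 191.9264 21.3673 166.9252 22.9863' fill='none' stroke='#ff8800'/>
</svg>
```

1 u = 1 mm; y_m = 153.8976 − y.

[1] `<rect>` rectangle, #ff0000→engrave S347 F3344: (166.4878,120.5790) → (362.9358,120.5790) → (362.9358,81.7339) → (166.4878,81.7339) → (166.4878,120.5790) (closed)

[2] `<polygon>` rectangle, #0000ff→score S423 F1809: (47.9732,98.1331) → (158.8130,98.1331) → (158.8130,58.3578) → (47.9732,58.3578) → (47.9732,98.1331) (closed)

[3] `<path>` cubic bezier, #ff8800→cut S825 F936: (253.1918,102.6646) → (243.0000,100.2741) → (225.9535,106.9047) → (205.3764,117.5552) → (184.5923,127.2244) → (166.9252,130.9113)

(Gcodetools for Inkscape — laser output)
G21
G90
G00 X166.4878 Y120.5790
M4 S347
G1 X362.9358 Y120.5790 F3344
G1 X362.9358 Y81.7339 F3344
G1 X166.4878 Y81.7339 F3344
G1 X166.4878 Y120.5790 F3344
M5
G00 X47.9732 Y98.1331
M4 S423
G1 X158.8130 Y98.1331 F1809
G1 X158.8130 Y58.3578 F1809
G1 X47.9732 Y58.3578 F1809
G1 X47.9732 Y98.1331 F1809
M5
G00 X253.1918 Y102.6646
M4 S825
G1 X243.0000 Y100.2741 F936
G1 X225.9535 Y106.9047 F936
G1 X205.3764 Y117.5552 F936
G1 X184.5923 Y127.2244 F936
G1 X166.9252 Y130.9113 F936
M5
G00 X0.0000 Y0.0000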